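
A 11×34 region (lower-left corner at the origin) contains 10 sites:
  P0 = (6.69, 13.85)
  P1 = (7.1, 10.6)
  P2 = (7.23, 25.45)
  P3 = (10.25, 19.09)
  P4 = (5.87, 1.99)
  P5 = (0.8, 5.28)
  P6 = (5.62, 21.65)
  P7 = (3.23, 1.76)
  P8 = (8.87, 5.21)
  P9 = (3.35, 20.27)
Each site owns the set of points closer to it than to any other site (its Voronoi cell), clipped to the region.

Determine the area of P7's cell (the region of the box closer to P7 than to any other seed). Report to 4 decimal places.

1. box [0,11]×[0,34]: [(0, 0) (11, 0) (11, 34) (0, 34)]
2. ⊥bis P7·P0 via (4.96,7.805): [(0, 9.2245) (0, 0) (11, 0) (11, 6.0764)]  |A|=84.155
3. ⊥bis P7·P1 via (5.165,6.18): [(0, 8.4411) (0, 0) (11, 0) (11, 3.6255)]  |A|=66.3668
4. ⊥bis P7·P2 via (5.23,13.605): [(0, 8.4411) (0, 0) (11, 0) (11, 3.6255)]  |A|=66.3668
5. ⊥bis P7·P3 via (6.74,10.425): [(0, 8.4411) (0, 0) (11, 0) (11, 3.6255)]  |A|=66.3668
6. ⊥bis P7·P4 via (4.55,1.875): [(4.1357, 6.6306) (0, 8.4411) (0, 0) (4.7134, 0)]  |A|=33.0812
7. ⊥bis P7·P5 via (2.015,3.52): [(4.271, 5.0774) (0, 2.129) (0, 0) (4.7134, 0)]  |A|=16.5122
8. ⊥bis P7·P6 via (4.425,11.705): [(4.271, 5.0774) (0, 2.129) (0, 0) (4.7134, 0)]  |A|=16.5122
9. ⊥bis P7·P8 via (6.05,3.485): [(4.271, 5.0774) (0, 2.129) (0, 0) (4.7134, 0)]  |A|=16.5122
10. ⊥bis P7·P9 via (3.29,11.015): [(4.271, 5.0774) (0, 2.129) (0, 0) (4.7134, 0)]  |A|=16.5122
11. canonical 4-gon: [(4.271, 5.0774) (0, 2.129) (0, 0) (4.7134, 0)]
12. shoelace: 16.5122

Area of P7's cell: 16.5122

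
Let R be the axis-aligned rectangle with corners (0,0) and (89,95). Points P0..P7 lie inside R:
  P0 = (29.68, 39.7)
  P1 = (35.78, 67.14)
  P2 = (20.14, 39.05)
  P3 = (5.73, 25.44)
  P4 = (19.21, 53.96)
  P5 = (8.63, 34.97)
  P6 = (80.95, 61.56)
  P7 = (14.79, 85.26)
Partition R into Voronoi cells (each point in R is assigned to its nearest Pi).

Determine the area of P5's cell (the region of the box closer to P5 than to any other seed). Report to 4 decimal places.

Area of P5's cell: 263.7486

1. box [0,89]×[0,95]: [(0, 0) (89, 0) (89, 95) (0, 95)]
2. ⊥bis P5·P0 via (19.155,37.335): [(0, 0) (27.5443, 0) (6.1975, 95) (0, 95)]  |A|=1602.7348
3. ⊥bis P5·P1 via (22.205,51.055): [(0, 69.795) (0, 0) (27.5443, 0) (14.6369, 57.4422)]  |A|=1301.8915
4. ⊥bis P5·P2 via (14.385,37.01): [(3.9432, 66.4671) (0, 69.795) (0, 0) (27.5041, 0)]  |A|=1051.6671
5. ⊥bis P5·P3 via (7.18,30.205): [(17.96, 26.9246) (3.9432, 66.4671) (0, 69.795) (0, 32.3899)]  |A|=390.537
6. ⊥bis P5·P4 via (13.92,44.465): [(17.96, 26.9246) (11.2065, 45.9768) (0, 52.2203) (0, 32.3899)]  |A|=263.7486
7. ⊥bis P5·P6 via (44.79,48.265): [(17.96, 26.9246) (11.2065, 45.9768) (0, 52.2203) (0, 32.3899)]  |A|=263.7486
8. ⊥bis P5·P7 via (11.71,60.115): [(17.96, 26.9246) (11.2065, 45.9768) (0, 52.2203) (0, 32.3899)]  |A|=263.7486
9. canonical 4-gon: [(17.96, 26.9246) (11.2065, 45.9768) (0, 52.2203) (0, 32.3899)]
10. shoelace: 263.7486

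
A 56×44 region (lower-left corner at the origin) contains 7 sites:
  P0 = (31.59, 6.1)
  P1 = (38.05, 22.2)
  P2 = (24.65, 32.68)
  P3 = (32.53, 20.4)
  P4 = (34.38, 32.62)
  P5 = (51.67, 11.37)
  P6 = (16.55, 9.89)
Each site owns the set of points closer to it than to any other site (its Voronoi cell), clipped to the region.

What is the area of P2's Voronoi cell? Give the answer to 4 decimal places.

1. box [0,56]×[0,44]: [(0, 0) (56, 0) (56, 44) (0, 44)]
2. ⊥bis P2·P0 via (28.12,19.39): [(0, 12.0479) (56, 26.6694) (56, 44) (0, 44)]  |A|=1379.9146
3. ⊥bis P2·P1 via (31.35,27.44): [(0, 12.0479) (24.2675, 18.3841) (44.3014, 44) (0, 44)]  |A|=955.1083
4. ⊥bis P2·P3 via (28.59,26.54): [(0, 12.0479) (10.1261, 14.6918) (32.7176, 29.1887) (44.3014, 44) (0, 44)]  |A|=894.3127
5. ⊥bis P2·P4 via (29.515,32.65): [(0, 12.0479) (10.1261, 14.6918) (29.4808, 27.1117) (29.585, 44) (0, 44)]  |A|=758.1042
6. ⊥bis P2·P5 via (38.16,22.025): [(0, 12.0479) (10.1261, 14.6918) (29.4808, 27.1117) (29.585, 44) (0, 44)]  |A|=758.1042
7. ⊥bis P2·P6 via (20.6,21.285): [(0, 28.6066) (20.4718, 21.3306) (29.4808, 27.1117) (29.585, 44) (0, 44)]  |A|=568.6753
8. canonical 5-gon: [(0, 28.6066) (20.4718, 21.3306) (29.4808, 27.1117) (29.585, 44) (0, 44)]
9. shoelace: 568.6753

Area of P2's cell: 568.6753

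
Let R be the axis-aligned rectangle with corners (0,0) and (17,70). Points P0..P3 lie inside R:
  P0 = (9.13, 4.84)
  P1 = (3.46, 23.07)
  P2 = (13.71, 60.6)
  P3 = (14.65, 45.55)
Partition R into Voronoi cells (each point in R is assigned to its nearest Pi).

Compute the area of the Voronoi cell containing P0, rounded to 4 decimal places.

1. box [0,17]×[0,70]: [(0, 0) (17, 0) (17, 70) (0, 70)]
2. ⊥bis P0·P1 via (6.295,13.955): [(0, 11.9971) (0, 0) (17, 0) (17, 17.2845)]  |A|=248.8938
3. ⊥bis P0·P2 via (11.42,32.72): [(0, 11.9971) (0, 0) (17, 0) (17, 17.2845)]  |A|=248.8938
4. ⊥bis P0·P3 via (11.89,25.195): [(0, 11.9971) (0, 0) (17, 0) (17, 17.2845)]  |A|=248.8938
5. canonical 4-gon: [(0, 11.9971) (0, 0) (17, 0) (17, 17.2845)]
6. shoelace: 248.8938

Area of P0's cell: 248.8938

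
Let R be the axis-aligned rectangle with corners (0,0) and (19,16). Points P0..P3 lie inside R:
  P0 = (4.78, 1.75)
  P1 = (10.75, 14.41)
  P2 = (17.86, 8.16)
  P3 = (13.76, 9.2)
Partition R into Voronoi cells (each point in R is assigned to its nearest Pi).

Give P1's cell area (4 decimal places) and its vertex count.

Area of P1's cell: 85.8946 (5 vertices)

1. box [0,19]×[0,16]: [(0, 0) (19, 0) (19, 16) (0, 16)]
2. ⊥bis P1·P0 via (7.765,8.08): [(0, 11.7417) (19, 2.782) (19, 16) (0, 16)]  |A|=166.0251
3. ⊥bis P1·P2 via (14.305,11.285): [(0, 11.7417) (10.3967, 6.839) (18.4497, 16) (0, 16)]  |A|=106.6454
4. ⊥bis P1·P3 via (12.255,11.805): [(0, 11.7417) (6.6872, 8.5883) (17.3492, 14.7481) (18.4497, 16) (0, 16)]  |A|=85.8946
5. canonical 5-gon: [(0, 11.7417) (6.6872, 8.5883) (17.3492, 14.7481) (18.4497, 16) (0, 16)]
6. shoelace: 85.8946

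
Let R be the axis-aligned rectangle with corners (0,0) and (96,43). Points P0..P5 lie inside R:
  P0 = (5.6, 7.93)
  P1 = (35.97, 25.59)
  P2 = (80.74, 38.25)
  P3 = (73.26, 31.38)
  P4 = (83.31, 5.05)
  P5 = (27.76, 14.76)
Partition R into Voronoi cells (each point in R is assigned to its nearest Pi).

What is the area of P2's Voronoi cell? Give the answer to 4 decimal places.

Area of P2's cell: 351.0692

1. box [0,96]×[0,43]: [(0, 0) (96, 0) (96, 43) (0, 43)]
2. ⊥bis P2·P0 via (43.17,23.09): [(52.4871, 0) (96, 0) (96, 43) (35.136, 43)]  |A|=2244.1018
3. ⊥bis P2·P1 via (58.355,31.92): [(67.3813, 0) (96, 0) (96, 43) (55.2218, 43)]  |A|=1492.0332
4. ⊥bis P2·P3 via (77,34.815): [(96, 14.128) (96, 43) (69.4825, 43)]  |A|=382.8073
5. ⊥bis P2·P4 via (82.025,21.65): [(88.6223, 22.1607) (96, 22.7318) (96, 43) (69.4825, 43)]  |A|=351.0692
6. ⊥bis P2·P5 via (54.25,26.505): [(88.6223, 22.1607) (96, 22.7318) (96, 43) (69.4825, 43)]  |A|=351.0692
7. canonical 4-gon: [(88.6223, 22.1607) (96, 22.7318) (96, 43) (69.4825, 43)]
8. shoelace: 351.0692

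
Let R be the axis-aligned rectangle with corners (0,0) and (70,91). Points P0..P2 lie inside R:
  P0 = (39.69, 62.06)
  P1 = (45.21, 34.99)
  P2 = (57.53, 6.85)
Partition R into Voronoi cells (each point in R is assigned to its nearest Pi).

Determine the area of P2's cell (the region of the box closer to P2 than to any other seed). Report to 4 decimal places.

Area of P2's cell: 965.5287

1. box [0,70]×[0,91]: [(0, 0) (70, 0) (70, 91) (0, 91)]
2. ⊥bis P2·P0 via (48.61,34.455): [(0, 18.7477) (0, 0) (70, 0) (70, 41.3667)]  |A|=2104.0042
3. ⊥bis P2·P1 via (51.37,20.92): [(3.5868, 0) (70, 0) (70, 29.0764)]  |A|=965.5287
4. canonical 3-gon: [(3.5868, 0) (70, 0) (70, 29.0764)]
5. shoelace: 965.5287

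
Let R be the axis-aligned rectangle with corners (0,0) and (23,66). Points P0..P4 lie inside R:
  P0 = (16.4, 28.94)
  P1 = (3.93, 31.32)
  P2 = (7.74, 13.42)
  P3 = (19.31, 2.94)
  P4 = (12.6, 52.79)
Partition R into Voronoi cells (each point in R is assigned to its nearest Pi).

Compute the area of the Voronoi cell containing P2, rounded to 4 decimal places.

Area of P2's cell: 311.0223

1. box [0,23]×[0,66]: [(0, 0) (23, 0) (23, 66) (0, 66)]
2. ⊥bis P2·P0 via (12.07,21.18): [(0, 27.9149) (0, 0) (23, 0) (23, 15.0812)]  |A|=494.4552
3. ⊥bis P2·P1 via (5.835,22.37): [(8.8046, 23.0021) (0, 21.128) (0, 0) (23, 0) (23, 15.0812)]  |A|=464.5773
4. ⊥bis P2·P3 via (13.525,8.18): [(20.8584, 16.2762) (8.8046, 23.0021) (0, 21.128) (0, 0) (6.1156, 0)]  |A|=311.0223
5. ⊥bis P2·P4 via (10.17,33.105): [(20.8584, 16.2762) (8.8046, 23.0021) (0, 21.128) (0, 0) (6.1156, 0)]  |A|=311.0223
6. canonical 5-gon: [(20.8584, 16.2762) (8.8046, 23.0021) (0, 21.128) (0, 0) (6.1156, 0)]
7. shoelace: 311.0223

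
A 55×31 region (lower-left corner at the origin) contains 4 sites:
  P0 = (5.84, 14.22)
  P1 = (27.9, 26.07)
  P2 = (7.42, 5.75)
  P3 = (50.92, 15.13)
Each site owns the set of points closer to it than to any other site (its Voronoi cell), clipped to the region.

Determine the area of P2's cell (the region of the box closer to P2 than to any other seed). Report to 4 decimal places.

Area of P2's cell: 300.2576

1. box [0,55]×[0,31]: [(0, 0) (55, 0) (55, 31) (0, 31)]
2. ⊥bis P2·P0 via (6.63,9.985): [(0, 8.7482) (0, 0) (55, 0) (55, 19.008)]  |A|=763.2958
3. ⊥bis P2·P1 via (17.66,15.91): [(20.898, 12.6466) (0, 8.7482) (0, 0) (33.4457, 0)]  |A|=302.8965
4. ⊥bis P2·P3 via (29.17,10.44): [(30.859, 2.607) (20.898, 12.6466) (0, 8.7482) (0, 0) (31.4212, 0)]  |A|=300.2576
5. canonical 5-gon: [(30.859, 2.607) (20.898, 12.6466) (0, 8.7482) (0, 0) (31.4212, 0)]
6. shoelace: 300.2576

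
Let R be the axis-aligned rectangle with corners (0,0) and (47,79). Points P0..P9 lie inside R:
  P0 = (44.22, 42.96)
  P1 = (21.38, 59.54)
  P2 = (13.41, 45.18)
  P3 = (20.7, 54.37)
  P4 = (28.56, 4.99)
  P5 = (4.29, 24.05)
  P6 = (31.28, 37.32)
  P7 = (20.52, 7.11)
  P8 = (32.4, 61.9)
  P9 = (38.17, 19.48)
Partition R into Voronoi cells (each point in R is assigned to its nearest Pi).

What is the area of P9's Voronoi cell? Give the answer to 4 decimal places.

1. box [0,47]×[0,79]: [(0, 0) (47, 0) (47, 79) (0, 79)]
2. ⊥bis P9·P0 via (41.195,31.22): [(0, 41.8346) (0, 0) (47, 0) (47, 29.7242)]  |A|=1681.6319
3. ⊥bis P9·P1 via (29.775,39.51): [(21.8738, 36.1984) (0, 27.0307) (0, 0) (47, 0) (47, 29.7242)]  |A|=1519.7234
4. ⊥bis P9·P2 via (25.79,32.33): [(28.1316, 34.586) (0, 7.4833) (0, 0) (47, 0) (47, 29.7242)]  |A|=1198.4533
5. ⊥bis P9·P3 via (29.435,36.925): [(28.1316, 34.586) (0, 7.4833) (0, 0) (47, 0) (47, 29.7242)]  |A|=1198.4533
6. ⊥bis P9·P4 via (33.365,12.235): [(28.1316, 34.586) (16.5248, 23.4037) (47, 3.192) (47, 29.7242)]  |A|=537.9975
7. ⊥bis P9·P5 via (21.23,21.765): [(28.1316, 34.586) (22.1868, 28.8586) (21.0465, 20.4048) (47, 3.192) (47, 29.7242)]  |A|=517.1747
8. ⊥bis P9·P6 via (34.725,28.4): [(41.6939, 31.0915) (21.4325, 23.2663) (21.0465, 20.4048) (47, 3.192) (47, 29.7242)]  |A|=414.2469
9. ⊥bis P9·P7 via (29.345,13.295): [(41.6939, 31.0915) (22.1598, 23.5472) (27.2417, 16.2961) (47, 3.192) (47, 29.7242)]  |A|=401.2399
10. ⊥bis P9·P8 via (35.285,40.69): [(41.6939, 31.0915) (22.1598, 23.5472) (27.2417, 16.2961) (47, 3.192) (47, 29.7242)]  |A|=401.2399
11. canonical 5-gon: [(41.6939, 31.0915) (22.1598, 23.5472) (27.2417, 16.2961) (47, 3.192) (47, 29.7242)]
12. shoelace: 401.2399

Area of P9's cell: 401.2399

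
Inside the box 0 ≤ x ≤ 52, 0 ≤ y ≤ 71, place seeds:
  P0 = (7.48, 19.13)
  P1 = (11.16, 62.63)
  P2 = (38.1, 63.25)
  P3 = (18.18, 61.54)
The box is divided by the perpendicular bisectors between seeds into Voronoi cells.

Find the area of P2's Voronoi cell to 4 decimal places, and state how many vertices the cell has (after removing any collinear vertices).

Area of P2's cell: 972.2496 (4 vertices)

1. box [0,52]×[0,71]: [(0, 0) (52, 0) (52, 71) (0, 71)]
2. ⊥bis P2·P0 via (22.79,41.19): [(0, 57.0066) (52, 20.9178) (52, 71) (0, 71)]  |A|=1665.9652
3. ⊥bis P2·P1 via (24.63,62.94): [(25.1685, 39.5392) (52, 20.9178) (52, 71) (24.4445, 71)]  |A|=1105.3476
4. ⊥bis P2·P3 via (28.14,62.395): [(30.4146, 35.8984) (52, 20.9178) (52, 71) (27.4013, 71)]  |A|=972.2496
5. canonical 4-gon: [(30.4146, 35.8984) (52, 20.9178) (52, 71) (27.4013, 71)]
6. shoelace: 972.2496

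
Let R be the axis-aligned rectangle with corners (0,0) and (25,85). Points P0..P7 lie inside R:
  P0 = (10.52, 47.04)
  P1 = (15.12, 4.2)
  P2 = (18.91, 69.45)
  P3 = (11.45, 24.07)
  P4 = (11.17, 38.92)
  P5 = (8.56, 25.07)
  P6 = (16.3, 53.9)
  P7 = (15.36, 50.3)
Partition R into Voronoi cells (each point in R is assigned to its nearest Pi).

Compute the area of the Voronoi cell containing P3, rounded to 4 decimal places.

Area of P3's cell: 264.6210

1. box [0,25]×[0,85]: [(0, 0) (25, 0) (25, 85) (0, 85)]
2. ⊥bis P3·P0 via (10.985,35.555): [(0, 35.1102) (0, 0) (25, 0) (25, 36.1224)]  |A|=890.4085
3. ⊥bis P3·P1 via (13.285,14.135): [(0, 35.1102) (0, 11.6813) (25, 16.2988) (25, 36.1224)]  |A|=540.6582
4. ⊥bis P3·P2 via (15.18,46.76): [(0, 35.1102) (0, 11.6813) (25, 16.2988) (25, 36.1224)]  |A|=540.6582
5. ⊥bis P3·P4 via (11.31,31.495): [(0, 31.2817) (0, 11.6813) (25, 16.2988) (25, 31.7531)]  |A|=438.1857
6. ⊥bis P3·P5 via (10.005,24.57): [(12.4084, 31.5157) (5.9238, 12.7754) (25, 16.2988) (25, 31.7531)]  |A|=264.621
7. ⊥bis P3·P6 via (13.875,38.985): [(12.4084, 31.5157) (5.9238, 12.7754) (25, 16.2988) (25, 31.7531)]  |A|=264.621
8. ⊥bis P3·P7 via (13.405,37.185): [(12.4084, 31.5157) (5.9238, 12.7754) (25, 16.2988) (25, 31.7531)]  |A|=264.621
9. canonical 4-gon: [(12.4084, 31.5157) (5.9238, 12.7754) (25, 16.2988) (25, 31.7531)]
10. shoelace: 264.621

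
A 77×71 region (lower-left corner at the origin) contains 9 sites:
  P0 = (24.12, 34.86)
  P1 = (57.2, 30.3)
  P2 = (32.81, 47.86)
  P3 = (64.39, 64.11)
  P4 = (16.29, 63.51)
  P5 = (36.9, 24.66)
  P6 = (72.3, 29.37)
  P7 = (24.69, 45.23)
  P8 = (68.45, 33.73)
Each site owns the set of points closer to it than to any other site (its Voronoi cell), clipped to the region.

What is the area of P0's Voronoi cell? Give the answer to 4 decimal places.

1. box [0,77]×[0,71]: [(0, 0) (77, 0) (77, 71) (0, 71)]
2. ⊥bis P0·P1 via (40.66,32.58): [(0, 0) (36.1689, 0) (45.9561, 71) (0, 71)]  |A|=2915.4386
3. ⊥bis P0·P2 via (28.465,41.36): [(0, 60.3878) (0, 0) (36.1689, 0) (40.7393, 33.1551)]  |A|=1829.6693
4. ⊥bis P0·P3 via (44.255,49.485): [(0, 60.3878) (0, 0) (36.1689, 0) (40.7393, 33.1551)]  |A|=1829.6693
5. ⊥bis P0·P4 via (20.205,49.185): [(17.759, 48.5165) (0, 43.663) (0, 0) (36.1689, 0) (40.7393, 33.1551)]  |A|=1681.1615
6. ⊥bis P0·P5 via (30.51,29.76): [(35.8358, 36.4329) (17.759, 48.5165) (0, 43.663) (0, 0) (6.7579, 0)]  |A|=1056.6186
7. ⊥bis P0·P6 via (48.21,32.115): [(35.8358, 36.4329) (17.759, 48.5165) (0, 43.663) (0, 0) (6.7579, 0)]  |A|=1056.6186
8. ⊥bis P0·P7 via (24.405,40.045): [(35.8358, 36.4329) (30.9722, 39.684) (0, 41.3865) (0, 0) (6.7579, 0)]  |A|=910.8701
9. ⊥bis P0·P8 via (46.285,34.295): [(35.8358, 36.4329) (30.9722, 39.684) (0, 41.3865) (0, 0) (6.7579, 0)]  |A|=910.8701
10. canonical 5-gon: [(35.8358, 36.4329) (30.9722, 39.684) (0, 41.3865) (0, 0) (6.7579, 0)]
11. shoelace: 910.8701

Area of P0's cell: 910.8701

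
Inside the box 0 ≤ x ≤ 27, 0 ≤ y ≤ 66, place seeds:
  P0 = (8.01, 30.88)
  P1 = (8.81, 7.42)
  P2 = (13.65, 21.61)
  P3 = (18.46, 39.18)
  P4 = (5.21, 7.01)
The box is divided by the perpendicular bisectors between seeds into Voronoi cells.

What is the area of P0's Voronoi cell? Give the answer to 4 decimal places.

Area of P0's cell: 274.8102

1. box [0,27]×[0,66]: [(0, 0) (27, 0) (27, 66) (0, 66)]
2. ⊥bis P0·P1 via (8.41,19.15): [(0, 18.8632) (27, 19.7839) (27, 66) (0, 66)]  |A|=1260.2636
3. ⊥bis P0·P2 via (10.83,26.245): [(0, 19.6559) (27, 36.0831) (27, 66) (0, 66)]  |A|=1029.5244
4. ⊥bis P0·P3 via (13.235,35.03): [(0, 51.6933) (0, 19.6559) (17.1557, 30.0937)]  |A|=274.813
5. ⊥bis P0·P4 via (6.61,18.945): [(0, 51.6933) (0, 19.7204) (0.0889, 19.7099) (17.1557, 30.0937)]  |A|=274.8102
6. canonical 4-gon: [(0, 51.6933) (0, 19.7204) (0.0889, 19.7099) (17.1557, 30.0937)]
7. shoelace: 274.8102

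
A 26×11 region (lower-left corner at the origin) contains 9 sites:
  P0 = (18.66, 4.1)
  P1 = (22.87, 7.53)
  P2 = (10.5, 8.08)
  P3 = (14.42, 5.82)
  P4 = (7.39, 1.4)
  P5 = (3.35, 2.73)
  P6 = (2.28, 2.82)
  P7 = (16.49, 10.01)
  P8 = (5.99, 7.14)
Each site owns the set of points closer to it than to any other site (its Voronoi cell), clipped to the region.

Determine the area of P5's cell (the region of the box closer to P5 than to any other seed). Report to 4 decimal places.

1. box [0,26]×[0,11]: [(0, 0) (26, 0) (26, 11) (0, 11)]
2. ⊥bis P5·P0 via (11.005,3.415): [(0, 0) (11.3106, 0) (10.3263, 11) (0, 11)]  |A|=119.0027
3. ⊥bis P5·P1 via (13.11,5.13): [(0, 0) (11.3106, 0) (10.3263, 11) (0, 11)]  |A|=119.0027
4. ⊥bis P5·P2 via (6.925,5.405): [(0, 0) (10.9693, 0) (2.7385, 11) (0, 11)]  |A|=75.3931
5. ⊥bis P5·P3 via (8.885,4.275): [(0, 0) (10.0783, 0) (9.5481, 1.8993) (2.7385, 11) (0, 11)]  |A|=74.5469
6. ⊥bis P5·P4 via (5.37,2.065): [(0, 0) (4.6902, 0) (6.6087, 5.8277) (2.7385, 11) (0, 11)]  |A|=57.0967
7. ⊥bis P5·P6 via (2.815,2.775): [(2.5816, 0) (4.6902, 0) (6.6087, 5.8277) (3.4292, 10.077)]  |A|=23.965
8. ⊥bis P5·P7 via (9.92,6.37): [(2.5816, 0) (4.6902, 0) (6.6087, 5.8277) (3.4292, 10.077)]  |A|=23.965
9. ⊥bis P5·P8 via (4.67,4.935): [(3.0769, 5.8887) (2.5816, 0) (4.6902, 0) (6.044, 4.1124)]  |A|=13.5119
10. canonical 4-gon: [(3.0769, 5.8887) (2.5816, 0) (4.6902, 0) (6.044, 4.1124)]
11. shoelace: 13.5119

Area of P5's cell: 13.5119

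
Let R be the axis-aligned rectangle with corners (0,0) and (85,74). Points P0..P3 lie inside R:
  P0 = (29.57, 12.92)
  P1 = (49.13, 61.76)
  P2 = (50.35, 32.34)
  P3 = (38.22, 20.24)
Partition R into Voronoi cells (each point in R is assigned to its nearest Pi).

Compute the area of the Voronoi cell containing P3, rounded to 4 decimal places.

Area of P3's cell: 920.1876

1. box [0,85]×[0,74]: [(0, 0) (85, 0) (85, 74) (0, 74)]
2. ⊥bis P3·P0 via (33.895,16.58): [(0, 56.6335) (47.9257, 0) (85, 0) (85, 74) (0, 74)]  |A|=4932.8994
3. ⊥bis P3·P1 via (43.675,41): [(4.524, 51.2875) (47.9257, 0) (85, 0) (85, 30.1412)]  |A|=2163.5468
4. ⊥bis P3·P2 via (44.285,26.29): [(24.6156, 46.0081) (4.524, 51.2875) (47.9257, 0) (70.51, 0)]  |A|=920.1876
5. canonical 4-gon: [(24.6156, 46.0081) (4.524, 51.2875) (47.9257, 0) (70.51, 0)]
6. shoelace: 920.1876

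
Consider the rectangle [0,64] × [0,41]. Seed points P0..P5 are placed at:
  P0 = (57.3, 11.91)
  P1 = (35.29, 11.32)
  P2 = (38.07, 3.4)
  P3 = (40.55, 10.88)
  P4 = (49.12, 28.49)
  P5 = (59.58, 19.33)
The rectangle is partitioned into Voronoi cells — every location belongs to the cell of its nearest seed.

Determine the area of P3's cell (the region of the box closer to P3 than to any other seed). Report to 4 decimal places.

1. box [0,64]×[0,41]: [(0, 0) (64, 0) (64, 41) (0, 41)]
2. ⊥bis P3·P0 via (48.925,11.395): [(0, 0) (49.6257, 0) (47.1045, 41) (0, 41)]  |A|=1982.9695
3. ⊥bis P3·P1 via (37.92,11.1): [(36.9915, 0) (49.6257, 0) (47.1045, 41) (40.4211, 41)]  |A|=396.0107
4. ⊥bis P3·P2 via (39.31,7.14): [(37.6352, 7.6953) (49.3922, 3.7972) (47.1045, 41) (40.4211, 41)]  |A|=325.5318
5. ⊥bis P3·P4 via (44.835,19.685): [(38.8805, 22.5828) (37.6352, 7.6953) (49.3922, 3.7972) (48.5257, 17.8889)]  |A|=155.8678
6. ⊥bis P3·P5 via (50.065,15.105): [(38.8805, 22.5828) (37.6352, 7.6953) (49.3922, 3.7972) (48.5257, 17.8889)]  |A|=155.8678
7. canonical 4-gon: [(38.8805, 22.5828) (37.6352, 7.6953) (49.3922, 3.7972) (48.5257, 17.8889)]
8. shoelace: 155.8678

Area of P3's cell: 155.8678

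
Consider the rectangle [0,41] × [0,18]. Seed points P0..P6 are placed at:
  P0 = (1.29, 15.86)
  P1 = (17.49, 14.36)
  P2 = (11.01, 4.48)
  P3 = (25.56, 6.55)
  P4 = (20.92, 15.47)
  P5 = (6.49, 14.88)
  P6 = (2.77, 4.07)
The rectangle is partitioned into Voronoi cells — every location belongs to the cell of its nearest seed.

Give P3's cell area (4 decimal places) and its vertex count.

Area of P3's cell: 317.1661 (6 vertices)

1. box [0,41]×[0,18]: [(0, 0) (41, 0) (41, 18) (0, 18)]
2. ⊥bis P3·P0 via (13.425,11.205): [(9.1267, 0) (41, 0) (41, 18) (16.0316, 18)]  |A|=511.5751
3. ⊥bis P3·P1 via (21.525,10.455): [(11.4068, 0) (41, 0) (41, 18) (28.8269, 18)]  |A|=375.8962
4. ⊥bis P3·P2 via (18.285,5.515): [(18.0875, 6.9031) (19.0696, 0) (41, 0) (41, 18) (28.8269, 18)]  |A|=349.4478
5. ⊥bis P3·P4 via (23.24,11.01): [(20.868, 9.7761) (18.0875, 6.9031) (19.0696, 0) (41, 0) (41, 18) (36.6777, 18)]  |A|=317.1661
6. ⊥bis P3·P5 via (16.025,10.715): [(20.868, 9.7761) (18.0875, 6.9031) (19.0696, 0) (41, 0) (41, 18) (36.6777, 18)]  |A|=317.1661
7. ⊥bis P3·P6 via (14.165,5.31): [(20.868, 9.7761) (18.0875, 6.9031) (19.0696, 0) (41, 0) (41, 18) (36.6777, 18)]  |A|=317.1661
8. canonical 6-gon: [(20.868, 9.7761) (18.0875, 6.9031) (19.0696, 0) (41, 0) (41, 18) (36.6777, 18)]
9. shoelace: 317.1661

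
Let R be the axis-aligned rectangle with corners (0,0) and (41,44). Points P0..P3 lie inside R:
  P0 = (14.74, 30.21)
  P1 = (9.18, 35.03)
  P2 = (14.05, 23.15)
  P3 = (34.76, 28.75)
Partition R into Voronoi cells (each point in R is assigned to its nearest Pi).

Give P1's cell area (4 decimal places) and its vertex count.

Area of P1's cell: 254.3641 (4 vertices)

1. box [0,41]×[0,44]: [(0, 0) (41, 0) (41, 44) (0, 44)]
2. ⊥bis P1·P0 via (11.96,32.62): [(0, 18.8238) (21.8254, 44) (0, 44)]  |A|=274.7401
3. ⊥bis P1·P2 via (11.615,29.09): [(0, 24.3286) (7.403, 27.3634) (21.8254, 44) (0, 44)]  |A|=254.3641
4. ⊥bis P1·P3 via (21.97,31.89): [(0, 24.3286) (7.403, 27.3634) (21.8254, 44) (0, 44)]  |A|=254.3641
5. canonical 4-gon: [(0, 24.3286) (7.403, 27.3634) (21.8254, 44) (0, 44)]
6. shoelace: 254.3641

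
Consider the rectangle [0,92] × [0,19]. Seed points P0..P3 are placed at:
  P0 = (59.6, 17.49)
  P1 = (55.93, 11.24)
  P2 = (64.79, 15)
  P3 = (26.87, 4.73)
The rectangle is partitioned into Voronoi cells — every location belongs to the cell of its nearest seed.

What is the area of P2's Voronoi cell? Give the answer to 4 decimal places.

Area of P2's cell: 554.3046

1. box [0,92]×[0,19]: [(0, 0) (92, 0) (92, 19) (0, 19)]
2. ⊥bis P2·P0 via (62.195,16.245): [(54.4012, 0) (92, 0) (92, 19) (63.5168, 19)]  |A|=627.7798
3. ⊥bis P2·P1 via (60.36,13.12): [(60.5176, 12.7487) (65.9279, 0) (92, 0) (92, 19) (63.5168, 19)]  |A|=554.3046
4. ⊥bis P2·P3 via (45.83,9.865): [(60.5176, 12.7487) (65.9279, 0) (92, 0) (92, 19) (63.5168, 19)]  |A|=554.3046
5. canonical 5-gon: [(60.5176, 12.7487) (65.9279, 0) (92, 0) (92, 19) (63.5168, 19)]
6. shoelace: 554.3046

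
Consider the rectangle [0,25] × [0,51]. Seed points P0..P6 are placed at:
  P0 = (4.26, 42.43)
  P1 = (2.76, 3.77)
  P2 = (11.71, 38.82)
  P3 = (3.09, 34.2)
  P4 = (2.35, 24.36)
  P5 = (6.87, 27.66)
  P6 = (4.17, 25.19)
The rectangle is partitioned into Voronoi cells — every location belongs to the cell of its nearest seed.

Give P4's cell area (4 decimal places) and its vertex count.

Area of P4's cell: 71.0739 (4 vertices)

1. box [0,25]×[0,51]: [(0, 0) (25, 0) (25, 51) (0, 51)]
2. ⊥bis P4·P0 via (3.305,33.395): [(0, 33.7443) (0, 0) (25, 0) (25, 31.1018)]  |A|=810.5772
3. ⊥bis P4·P1 via (2.555,14.065): [(0, 33.7443) (0, 14.0141) (25, 14.5119) (25, 31.1018)]  |A|=454.0014
4. ⊥bis P4·P2 via (7.03,31.59): [(4.4243, 33.2767) (0, 33.7443) (0, 14.0141) (25, 14.5119) (25, 19.958)]  |A|=339.3548
5. ⊥bis P4·P3 via (2.72,29.28): [(11.6343, 28.6096) (0, 29.4846) (0, 14.0141) (25, 14.5119) (25, 19.958)]  |A|=305.9366
6. ⊥bis P4·P5 via (4.61,26.01): [(2.1937, 29.3196) (0, 29.4846) (0, 14.0141) (13.1765, 14.2765)]  |A|=117.5172
7. ⊥bis P4·P6 via (3.26,24.775): [(1.1517, 29.3979) (0, 29.4846) (0, 14.0141) (8.0939, 14.1753)]  |A|=71.0739
8. canonical 4-gon: [(1.1517, 29.3979) (0, 29.4846) (0, 14.0141) (8.0939, 14.1753)]
9. shoelace: 71.0739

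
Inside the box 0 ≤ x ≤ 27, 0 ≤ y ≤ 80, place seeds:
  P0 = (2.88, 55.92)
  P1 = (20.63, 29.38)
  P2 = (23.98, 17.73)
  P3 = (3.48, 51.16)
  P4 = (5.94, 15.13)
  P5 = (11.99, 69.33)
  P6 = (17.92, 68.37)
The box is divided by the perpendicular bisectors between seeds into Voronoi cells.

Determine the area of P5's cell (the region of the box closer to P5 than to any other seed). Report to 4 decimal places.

1. box [0,27]×[0,80]: [(0, 0) (27, 0) (27, 80) (0, 80)]
2. ⊥bis P5·P0 via (7.435,62.625): [(0, 67.6759) (27, 49.3336) (27, 80) (0, 80)]  |A|=580.3709
3. ⊥bis P5·P1 via (16.31,49.355): [(0, 67.6759) (24.3948, 51.1035) (27, 51.6669) (27, 80) (0, 80)]  |A|=577.3315
4. ⊥bis P5·P2 via (17.985,43.53): [(0, 67.6759) (24.3948, 51.1035) (27, 51.6669) (27, 80) (0, 80)]  |A|=577.3315
5. ⊥bis P5·P3 via (7.735,60.245): [(0, 67.6759) (18.0493, 55.4143) (26.3503, 51.5264) (27, 51.6669) (27, 80) (0, 80)]  |A|=571.7747
6. ⊥bis P5·P4 via (8.965,42.23): [(0, 67.6759) (18.0493, 55.4143) (26.3503, 51.5264) (27, 51.6669) (27, 80) (0, 80)]  |A|=571.7747
7. ⊥bis P5·P6 via (14.955,68.85): [(0, 67.6759) (13.302, 58.6393) (16.7601, 80) (0, 80)]  |A|=260.9708
8. canonical 4-gon: [(0, 67.6759) (13.302, 58.6393) (16.7601, 80) (0, 80)]
9. shoelace: 260.9708

Area of P5's cell: 260.9708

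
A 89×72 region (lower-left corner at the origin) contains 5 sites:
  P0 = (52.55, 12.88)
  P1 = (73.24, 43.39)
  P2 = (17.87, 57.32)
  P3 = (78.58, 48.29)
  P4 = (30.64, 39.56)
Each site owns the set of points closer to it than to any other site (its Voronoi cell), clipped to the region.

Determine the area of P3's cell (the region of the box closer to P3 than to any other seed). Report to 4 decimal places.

1. box [0,89]×[0,72]: [(0, 0) (89, 0) (89, 72) (0, 72)]
2. ⊥bis P3·P0 via (65.565,30.585): [(89, 13.3579) (89, 72) (9.226, 72)]  |A|=2339.0602
3. ⊥bis P3·P1 via (75.91,45.84): [(89, 31.5746) (89, 72) (51.9055, 72)]  |A|=749.7804
4. ⊥bis P3·P2 via (48.225,52.805): [(89, 31.5746) (89, 72) (51.9055, 72)]  |A|=749.7804
5. ⊥bis P3·P4 via (54.61,43.925): [(89, 31.5746) (89, 72) (51.9055, 72)]  |A|=749.7804
6. canonical 3-gon: [(89, 31.5746) (89, 72) (51.9055, 72)]
7. shoelace: 749.7804

Area of P3's cell: 749.7804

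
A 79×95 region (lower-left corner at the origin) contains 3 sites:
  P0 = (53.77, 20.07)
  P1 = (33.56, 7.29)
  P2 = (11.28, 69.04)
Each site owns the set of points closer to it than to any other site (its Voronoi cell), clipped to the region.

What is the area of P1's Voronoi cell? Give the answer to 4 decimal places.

Area of P1's cell: 1450.2853

1. box [0,79]×[0,95]: [(0, 0) (79, 0) (79, 95) (0, 95)]
2. ⊥bis P1·P0 via (43.665,13.68): [(0, 82.7308) (0, 0) (52.3157, 0)]  |A|=2164.0602
3. ⊥bis P1·P2 via (22.42,38.165): [(27.1113, 39.8577) (0, 30.0756) (0, 0) (52.3157, 0)]  |A|=1450.2853
4. canonical 4-gon: [(27.1113, 39.8577) (0, 30.0756) (0, 0) (52.3157, 0)]
5. shoelace: 1450.2853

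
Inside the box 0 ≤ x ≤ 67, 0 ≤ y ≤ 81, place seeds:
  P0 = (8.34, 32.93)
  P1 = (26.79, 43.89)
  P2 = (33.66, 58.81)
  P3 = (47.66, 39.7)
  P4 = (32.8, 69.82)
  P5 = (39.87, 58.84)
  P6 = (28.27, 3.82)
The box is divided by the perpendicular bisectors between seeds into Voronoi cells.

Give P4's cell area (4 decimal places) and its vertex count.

Area of P4's cell: 856.1950 (6 vertices)

1. box [0,67]×[0,81]: [(0, 0) (67, 0) (67, 81) (0, 81)]
2. ⊥bis P4·P0 via (20.57,51.375): [(0, 65.014) (67, 20.5895) (67, 81) (0, 81)]  |A|=2559.2839
3. ⊥bis P4·P1 via (29.795,56.855): [(0, 65.014) (2.9057, 63.0873) (67, 48.2317) (67, 81) (0, 81)]  |A|=1673.4297
4. ⊥bis P4·P2 via (33.23,64.315): [(0, 65.014) (2.9057, 63.0873) (6.5877, 62.2339) (67, 66.9528) (67, 81) (0, 81)]  |A|=1107.9371
5. ⊥bis P4·P3 via (40.23,54.76): [(0, 65.014) (2.9057, 63.0873) (6.5877, 62.2339) (64.557, 66.762) (67, 67.9672) (67, 81) (0, 81)]  |A|=1106.698
6. ⊥bis P4·P5 via (36.335,64.33): [(0, 65.014) (2.9057, 63.0873) (6.5877, 62.2339) (36.7372, 64.5889) (62.2242, 81) (0, 81)]  |A|=856.195
7. ⊥bis P4·P6 via (30.535,36.82): [(0, 65.014) (2.9057, 63.0873) (6.5877, 62.2339) (36.7372, 64.5889) (62.2242, 81) (0, 81)]  |A|=856.195
8. canonical 6-gon: [(0, 65.014) (2.9057, 63.0873) (6.5877, 62.2339) (36.7372, 64.5889) (62.2242, 81) (0, 81)]
9. shoelace: 856.195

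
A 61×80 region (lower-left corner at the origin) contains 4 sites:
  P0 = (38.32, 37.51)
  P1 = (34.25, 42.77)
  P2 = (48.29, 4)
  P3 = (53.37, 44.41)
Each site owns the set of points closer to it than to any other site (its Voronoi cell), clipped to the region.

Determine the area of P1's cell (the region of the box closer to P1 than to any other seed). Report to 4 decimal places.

Area of P1's cell: 2177.1002

1. box [0,61]×[0,80]: [(0, 0) (61, 0) (61, 80) (0, 80)]
2. ⊥bis P1·P0 via (36.285,40.14): [(0, 12.064) (61, 59.2636) (61, 80) (0, 80)]  |A|=2704.5098
3. ⊥bis P1·P2 via (41.27,23.385): [(0, 12.064) (61, 59.2636) (61, 80) (0, 80)]  |A|=2704.5098
4. ⊥bis P1·P3 via (43.81,43.59): [(0, 12.064) (43.6192, 45.8149) (40.687, 80) (0, 80)]  |A|=2177.1002
5. canonical 4-gon: [(0, 12.064) (43.6192, 45.8149) (40.687, 80) (0, 80)]
6. shoelace: 2177.1002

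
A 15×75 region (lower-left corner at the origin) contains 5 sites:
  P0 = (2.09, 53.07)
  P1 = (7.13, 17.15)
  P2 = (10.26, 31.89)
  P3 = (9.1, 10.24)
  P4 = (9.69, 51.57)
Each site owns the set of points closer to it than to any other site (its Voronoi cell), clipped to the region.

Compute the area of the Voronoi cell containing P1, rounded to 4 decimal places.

Area of P1's cell: 168.8113

1. box [0,15]×[0,75]: [(0, 0) (15, 0) (15, 75) (0, 75)]
2. ⊥bis P1·P0 via (4.61,35.11): [(0, 34.4632) (0, 0) (15, 0) (15, 36.5678)]  |A|=532.7325
3. ⊥bis P1·P2 via (8.695,24.52): [(0, 26.3664) (0, 0) (15, 0) (15, 23.1811)]  |A|=371.6063
4. ⊥bis P1·P3 via (8.115,13.695): [(0, 26.3664) (0, 11.3815) (15, 15.6579) (15, 23.1811)]  |A|=168.8113
5. ⊥bis P1·P4 via (8.41,34.36): [(0, 26.3664) (0, 11.3815) (15, 15.6579) (15, 23.1811)]  |A|=168.8113
6. canonical 4-gon: [(0, 26.3664) (0, 11.3815) (15, 15.6579) (15, 23.1811)]
7. shoelace: 168.8113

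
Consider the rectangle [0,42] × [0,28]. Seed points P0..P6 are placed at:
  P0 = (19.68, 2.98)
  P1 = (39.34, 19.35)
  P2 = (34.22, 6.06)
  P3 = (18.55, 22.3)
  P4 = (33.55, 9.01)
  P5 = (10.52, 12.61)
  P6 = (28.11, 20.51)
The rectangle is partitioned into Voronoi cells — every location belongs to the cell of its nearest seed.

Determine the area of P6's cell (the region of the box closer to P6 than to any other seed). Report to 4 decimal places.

1. box [0,42]×[0,28]: [(0, 0) (42, 0) (42, 28) (0, 28)]
2. ⊥bis P6·P0 via (23.895,11.745): [(0, 23.2359) (42, 3.0385) (42, 28) (0, 28)]  |A|=624.2386
3. ⊥bis P6·P1 via (33.725,19.93): [(0, 23.2359) (32.4544, 7.6289) (34.5586, 28) (0, 28)]  |A|=429.3069
4. ⊥bis P6·P2 via (31.165,13.285): [(0, 23.2359) (25.5924, 10.9287) (33.1242, 14.1134) (34.5586, 28) (0, 28)]  |A|=405.9536
5. ⊥bis P6·P3 via (23.33,21.405): [(21.7174, 12.7922) (25.5924, 10.9287) (33.1242, 14.1134) (34.5586, 28) (24.5648, 28)]  |A|=167.4329
6. ⊥bis P6·P4 via (30.83,14.76): [(21.7174, 12.7922) (24.1734, 11.6111) (33.3123, 15.9342) (34.5586, 28) (24.5648, 28)]  |A|=154.6899
7. ⊥bis P6·P5 via (19.315,16.56): [(21.7174, 12.7922) (24.1734, 11.6111) (33.3123, 15.9342) (34.5586, 28) (24.5648, 28)]  |A|=154.6899
8. canonical 5-gon: [(21.7174, 12.7922) (24.1734, 11.6111) (33.3123, 15.9342) (34.5586, 28) (24.5648, 28)]
9. shoelace: 154.6899

Area of P6's cell: 154.6899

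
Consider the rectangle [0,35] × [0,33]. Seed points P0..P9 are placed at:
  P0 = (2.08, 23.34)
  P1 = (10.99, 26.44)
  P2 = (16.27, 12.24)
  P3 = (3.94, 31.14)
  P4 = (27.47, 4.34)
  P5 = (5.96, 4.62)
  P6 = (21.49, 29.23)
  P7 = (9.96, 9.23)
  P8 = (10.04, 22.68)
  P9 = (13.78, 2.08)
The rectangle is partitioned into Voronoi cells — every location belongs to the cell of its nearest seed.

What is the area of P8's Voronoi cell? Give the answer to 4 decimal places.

1. box [0,35]×[0,33]: [(0, 0) (35, 0) (35, 33) (0, 33)]
2. ⊥bis P8·P0 via (6.06,23.01): [(4.1521, 0) (35, 0) (35, 33) (6.8883, 33)]  |A|=972.8325
3. ⊥bis P8·P1 via (10.515,24.56): [(6.2773, 25.6307) (4.1521, 0) (35, 0) (35, 18.3736)]  |A|=659.1963
4. ⊥bis P8·P2 via (13.155,17.46): [(20.7285, 21.9795) (6.2773, 25.6307) (5.2065, 12.7168)]  |A|=95.2656
5. ⊥bis P8·P3 via (6.99,26.91): [(20.7285, 21.9795) (6.2773, 25.6307) (5.2065, 12.7168)]  |A|=95.2656
6. ⊥bis P8·P4 via (18.755,13.51): [(20.7285, 21.9795) (6.2773, 25.6307) (5.2065, 12.7168)]  |A|=95.2656
7. ⊥bis P8·P5 via (8,13.65): [(7.108, 13.8515) (20.7285, 21.9795) (6.2773, 25.6307) (5.3339, 14.2523)]  |A|=93.8779
8. ⊥bis P8·P6 via (15.765,25.955): [(7.108, 13.8515) (18.7236, 20.783) (17.5849, 22.7737) (6.2773, 25.6307) (5.3339, 14.2523)]  |A|=91.2012
9. ⊥bis P8·P7 via (10,15.955): [(10.6267, 15.9513) (18.7236, 20.783) (17.5849, 22.7737) (6.2773, 25.6307) (5.4773, 15.9819)]  |A|=84.1779
10. ⊥bis P8·P9 via (11.91,12.38): [(10.6267, 15.9513) (18.7236, 20.783) (17.5849, 22.7737) (6.2773, 25.6307) (5.4773, 15.9819)]  |A|=84.1779
11. canonical 5-gon: [(10.6267, 15.9513) (18.7236, 20.783) (17.5849, 22.7737) (6.2773, 25.6307) (5.4773, 15.9819)]
12. shoelace: 84.1779

Area of P8's cell: 84.1779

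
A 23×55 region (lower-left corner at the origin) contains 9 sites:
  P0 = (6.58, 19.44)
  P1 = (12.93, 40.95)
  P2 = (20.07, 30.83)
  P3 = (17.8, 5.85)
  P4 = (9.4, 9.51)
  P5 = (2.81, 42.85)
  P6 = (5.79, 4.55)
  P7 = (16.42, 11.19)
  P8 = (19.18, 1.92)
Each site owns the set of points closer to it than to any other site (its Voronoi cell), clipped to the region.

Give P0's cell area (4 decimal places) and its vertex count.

1. box [0,23]×[0,55]: [(0, 0) (23, 0) (23, 55) (0, 55)]
2. ⊥bis P0·P1 via (9.755,30.195): [(0, 33.0748) (0, 0) (23, 0) (23, 26.2849)]  |A|=682.6367
3. ⊥bis P0·P2 via (13.325,25.135): [(8.8195, 30.4712) (0, 33.0748) (0, 0) (23, 0) (23, 13.6762)]  |A|=593.2378
4. ⊥bis P0·P3 via (12.19,12.645): [(19.0728, 18.3275) (8.8195, 30.4712) (0, 33.0748) (0, 2.5808)]  |A|=331.0051
5. ⊥bis P0·P4 via (7.99,14.475): [(17.7709, 17.2527) (19.0728, 18.3275) (8.8195, 30.4712) (0, 33.0748) (0, 12.2059)]  |A|=245.4817
6. ⊥bis P0·P5 via (4.695,31.145): [(17.7709, 17.2527) (19.0728, 18.3275) (8.8195, 30.4712) (5.8868, 31.3369) (0, 30.3889) (0, 12.2059)]  |A|=237.576
7. ⊥bis P0·P6 via (6.185,11.995): [(0.3478, 12.3047) (17.7709, 17.2527) (19.0728, 18.3275) (8.8195, 30.4712) (5.8868, 31.3369) (0, 30.3889) (0, 12.3231)]  |A|=237.5556
8. ⊥bis P0·P7 via (11.5,15.315): [(0.3478, 12.3047) (11.6725, 15.5208) (16.5404, 21.3268) (8.8195, 30.4712) (5.8868, 31.3369) (0, 30.3889) (0, 12.3231)]  |A|=220.754
9. ⊥bis P0·P8 via (12.88,10.68): [(0.3478, 12.3047) (11.6725, 15.5208) (16.5404, 21.3268) (8.8195, 30.4712) (5.8868, 31.3369) (0, 30.3889) (0, 12.3231)]  |A|=220.754
10. canonical 7-gon: [(0.3478, 12.3047) (11.6725, 15.5208) (16.5404, 21.3268) (8.8195, 30.4712) (5.8868, 31.3369) (0, 30.3889) (0, 12.3231)]
11. shoelace: 220.754

Area of P0's cell: 220.7540 (7 vertices)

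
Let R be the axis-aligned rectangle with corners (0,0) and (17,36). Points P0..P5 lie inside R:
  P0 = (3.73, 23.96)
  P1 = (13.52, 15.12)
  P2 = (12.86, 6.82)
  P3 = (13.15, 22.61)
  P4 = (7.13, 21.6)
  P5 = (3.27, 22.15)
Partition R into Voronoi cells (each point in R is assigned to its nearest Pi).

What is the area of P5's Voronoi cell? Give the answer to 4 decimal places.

1. box [0,17]×[0,36]: [(0, 0) (17, 0) (17, 36) (0, 36)]
2. ⊥bis P5·P0 via (3.5,23.055): [(0, 23.9445) (0, 0) (17, 0) (17, 19.6241)]  |A|=370.3328
3. ⊥bis P5·P1 via (8.395,18.635): [(10.2499, 21.3395) (0, 23.9445) (0, 6.3948)]  |A|=89.9417
4. ⊥bis P5·P2 via (8.065,14.485): [(3.6578, 11.728) (10.2499, 21.3395) (0, 23.9445) (0, 9.4398)]  |A|=84.3727
5. ⊥bis P5·P3 via (8.21,22.38): [(3.6578, 11.728) (8.385, 18.6205) (8.2346, 21.8517) (0, 23.9445) (0, 9.4398)]  |A|=81.1552
6. ⊥bis P5·P4 via (5.2,21.875): [(3.6578, 11.728) (3.7795, 11.9054) (5.3028, 22.5968) (0, 23.9445) (0, 9.4398)]  |A|=56.9693
7. canonical 5-gon: [(3.6578, 11.728) (3.7795, 11.9054) (5.3028, 22.5968) (0, 23.9445) (0, 9.4398)]
8. shoelace: 56.9693

Area of P5's cell: 56.9693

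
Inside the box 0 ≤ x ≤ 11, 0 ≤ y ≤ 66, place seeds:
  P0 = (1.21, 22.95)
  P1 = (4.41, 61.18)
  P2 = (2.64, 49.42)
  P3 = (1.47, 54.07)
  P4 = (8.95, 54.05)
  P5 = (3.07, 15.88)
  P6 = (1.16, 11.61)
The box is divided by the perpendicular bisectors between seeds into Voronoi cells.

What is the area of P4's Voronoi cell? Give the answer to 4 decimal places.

Area of P4's cell: 57.5208

1. box [0,11]×[0,66]: [(0, 0) (11, 0) (11, 66) (0, 66)]
2. ⊥bis P4·P0 via (5.08,38.5): [(0, 39.7643) (11, 37.0267) (11, 66) (0, 66)]  |A|=303.6498
3. ⊥bis P4·P1 via (6.68,57.615): [(0, 53.3615) (0, 39.7643) (11, 37.0267) (11, 60.3657)]  |A|=203.1498
4. ⊥bis P4·P2 via (5.795,51.735): [(3.1362, 55.3585) (11, 44.6414) (11, 60.3657)]  |A|=61.8265
5. ⊥bis P4·P3 via (5.21,54.06): [(5.217, 56.6834) (5.2059, 52.5378) (11, 44.6414) (11, 60.3657)]  |A|=57.5208
6. ⊥bis P4·P5 via (6.01,34.965): [(5.217, 56.6834) (5.2059, 52.5378) (11, 44.6414) (11, 60.3657)]  |A|=57.5208
7. ⊥bis P4·P6 via (5.055,32.83): [(5.217, 56.6834) (5.2059, 52.5378) (11, 44.6414) (11, 60.3657)]  |A|=57.5208
8. canonical 4-gon: [(5.217, 56.6834) (5.2059, 52.5378) (11, 44.6414) (11, 60.3657)]
9. shoelace: 57.5208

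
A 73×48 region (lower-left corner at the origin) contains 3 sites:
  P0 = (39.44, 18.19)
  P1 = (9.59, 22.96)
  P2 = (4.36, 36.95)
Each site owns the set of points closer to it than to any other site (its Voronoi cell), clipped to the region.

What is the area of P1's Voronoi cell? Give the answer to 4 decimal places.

1. box [0,73]×[0,48]: [(0, 0) (73, 0) (73, 48) (0, 48)]
2. ⊥bis P1·P0 via (24.515,20.575): [(0, 0) (21.2271, 0) (28.8975, 48) (0, 48)]  |A|=1202.991
3. ⊥bis P1·P2 via (6.975,29.955): [(0, 27.3475) (0, 0) (21.2271, 0) (27.2235, 37.5247)]  |A|=770.5184
4. canonical 4-gon: [(0, 27.3475) (0, 0) (21.2271, 0) (27.2235, 37.5247)]
5. shoelace: 770.5184

Area of P1's cell: 770.5184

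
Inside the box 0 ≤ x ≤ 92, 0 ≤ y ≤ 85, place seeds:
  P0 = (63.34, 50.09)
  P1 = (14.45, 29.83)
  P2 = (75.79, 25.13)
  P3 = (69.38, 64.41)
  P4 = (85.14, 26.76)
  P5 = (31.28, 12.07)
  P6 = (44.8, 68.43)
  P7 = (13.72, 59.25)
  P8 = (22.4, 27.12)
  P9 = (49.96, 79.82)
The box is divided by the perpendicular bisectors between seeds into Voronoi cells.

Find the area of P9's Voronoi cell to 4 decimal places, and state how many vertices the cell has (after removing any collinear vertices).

Area of P9's cell: 360.5718 (3 vertices)

1. box [0,92]×[0,85]: [(0, 0) (92, 0) (92, 85) (0, 85)]
2. ⊥bis P9·P0 via (56.65,64.955): [(0, 39.4596) (92, 80.8643) (92, 85) (0, 85)]  |A|=2285.0994
3. ⊥bis P9·P1 via (32.205,54.825): [(0, 77.7016) (32.956, 54.2915) (92, 80.8643) (92, 85) (0, 85)]  |A|=1654.9485
4. ⊥bis P9·P2 via (62.875,52.475): [(0, 77.7016) (32.956, 54.2915) (92, 80.8643) (92, 85) (0, 85)]  |A|=1654.9485
5. ⊥bis P9·P3 via (59.67,72.115): [(0, 77.7016) (32.956, 54.2915) (52.51, 63.0918) (69.8944, 85) (0, 85)]  |A|=1331.1415
6. ⊥bis P9·P4 via (67.55,53.29): [(0, 77.7016) (32.956, 54.2915) (52.51, 63.0918) (69.8944, 85) (0, 85)]  |A|=1331.1415
7. ⊥bis P9·P5 via (40.62,45.945): [(0, 77.7016) (32.956, 54.2915) (52.51, 63.0918) (69.8944, 85) (0, 85)]  |A|=1331.1415
8. ⊥bis P9·P6 via (47.38,74.125): [(57.5934, 69.498) (69.8944, 85) (23.3749, 85)]  |A|=360.5718
9. ⊥bis P9·P7 via (31.84,69.535): [(57.5934, 69.498) (69.8944, 85) (23.3749, 85)]  |A|=360.5718
10. ⊥bis P9·P8 via (36.18,53.47): [(57.5934, 69.498) (69.8944, 85) (23.3749, 85)]  |A|=360.5718
11. canonical 3-gon: [(57.5934, 69.498) (69.8944, 85) (23.3749, 85)]
12. shoelace: 360.5718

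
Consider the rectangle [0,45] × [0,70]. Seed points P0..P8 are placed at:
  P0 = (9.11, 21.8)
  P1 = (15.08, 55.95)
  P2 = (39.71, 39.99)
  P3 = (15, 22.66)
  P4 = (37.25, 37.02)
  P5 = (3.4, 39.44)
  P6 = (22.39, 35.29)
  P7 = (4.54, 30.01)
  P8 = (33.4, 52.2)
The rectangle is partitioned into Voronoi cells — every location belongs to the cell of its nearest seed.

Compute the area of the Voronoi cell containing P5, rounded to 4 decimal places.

Area of P5's cell: 194.2630

1. box [0,45]×[0,70]: [(0, 0) (45, 0) (45, 70) (0, 70)]
2. ⊥bis P5·P0 via (6.255,30.62): [(0, 28.5953) (45, 43.1616) (45, 70) (0, 70)]  |A|=1535.47
3. ⊥bis P5·P1 via (9.24,47.695): [(0, 54.2318) (0, 28.5953) (24.8622, 36.6431)]  |A|=318.6906
4. ⊥bis P5·P2 via (21.555,39.715): [(21.5662, 38.9748) (0, 54.2318) (0, 28.5953) (21.6174, 35.5928)]  |A|=313.1767
5. ⊥bis P5·P3 via (9.2,31.05): [(21.1201, 39.2904) (0, 54.2318) (0, 28.5953) (10.6235, 32.0341)]  |A|=291.2199
6. ⊥bis P5·P4 via (20.325,38.23): [(20.3634, 38.7673) (20.4354, 39.7748) (0, 54.2318) (0, 28.5953) (10.6235, 32.0341)]  |A|=290.8575
7. ⊥bis P5·P6 via (12.895,37.365): [(11.9269, 32.9351) (14.3608, 44.0723) (0, 54.2318) (0, 28.5953) (10.6235, 32.0341)]  |A|=247.7604
8. ⊥bis P5·P7 via (3.97,34.725): [(12.5446, 35.7616) (14.3608, 44.0723) (0, 54.2318) (0, 34.2451)]  |A|=194.263
9. ⊥bis P5·P8 via (18.4,45.82): [(12.5446, 35.7616) (14.3608, 44.0723) (0, 54.2318) (0, 34.2451)]  |A|=194.263
10. canonical 4-gon: [(12.5446, 35.7616) (14.3608, 44.0723) (0, 54.2318) (0, 34.2451)]
11. shoelace: 194.263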